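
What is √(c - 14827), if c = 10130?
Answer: I*√4697 ≈ 68.535*I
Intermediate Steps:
√(c - 14827) = √(10130 - 14827) = √(-4697) = I*√4697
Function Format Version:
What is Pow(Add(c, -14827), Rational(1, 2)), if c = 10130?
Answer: Mul(I, Pow(4697, Rational(1, 2))) ≈ Mul(68.535, I)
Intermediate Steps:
Pow(Add(c, -14827), Rational(1, 2)) = Pow(Add(10130, -14827), Rational(1, 2)) = Pow(-4697, Rational(1, 2)) = Mul(I, Pow(4697, Rational(1, 2)))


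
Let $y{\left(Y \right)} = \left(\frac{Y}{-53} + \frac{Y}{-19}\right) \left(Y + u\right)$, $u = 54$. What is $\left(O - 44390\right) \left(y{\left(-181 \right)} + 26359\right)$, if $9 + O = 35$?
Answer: $- \frac{1104151151436}{1007} \approx -1.0965 \cdot 10^{9}$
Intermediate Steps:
$y{\left(Y \right)} = - \frac{72 Y \left(54 + Y\right)}{1007}$ ($y{\left(Y \right)} = \left(\frac{Y}{-53} + \frac{Y}{-19}\right) \left(Y + 54\right) = \left(Y \left(- \frac{1}{53}\right) + Y \left(- \frac{1}{19}\right)\right) \left(54 + Y\right) = \left(- \frac{Y}{53} - \frac{Y}{19}\right) \left(54 + Y\right) = - \frac{72 Y}{1007} \left(54 + Y\right) = - \frac{72 Y \left(54 + Y\right)}{1007}$)
$O = 26$ ($O = -9 + 35 = 26$)
$\left(O - 44390\right) \left(y{\left(-181 \right)} + 26359\right) = \left(26 - 44390\right) \left(\left(- \frac{72}{1007}\right) \left(-181\right) \left(54 - 181\right) + 26359\right) = - 44364 \left(\left(- \frac{72}{1007}\right) \left(-181\right) \left(-127\right) + 26359\right) = - 44364 \left(- \frac{1655064}{1007} + 26359\right) = \left(-44364\right) \frac{24888449}{1007} = - \frac{1104151151436}{1007}$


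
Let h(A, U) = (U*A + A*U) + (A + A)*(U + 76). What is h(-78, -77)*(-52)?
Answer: -632736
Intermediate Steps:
h(A, U) = 2*A*U + 2*A*(76 + U) (h(A, U) = (A*U + A*U) + (2*A)*(76 + U) = 2*A*U + 2*A*(76 + U))
h(-78, -77)*(-52) = (4*(-78)*(38 - 77))*(-52) = (4*(-78)*(-39))*(-52) = 12168*(-52) = -632736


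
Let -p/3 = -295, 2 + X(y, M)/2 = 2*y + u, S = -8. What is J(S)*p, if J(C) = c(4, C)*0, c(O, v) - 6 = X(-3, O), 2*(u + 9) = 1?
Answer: 0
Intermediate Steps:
u = -17/2 (u = -9 + (1/2)*1 = -9 + 1/2 = -17/2 ≈ -8.5000)
X(y, M) = -21 + 4*y (X(y, M) = -4 + 2*(2*y - 17/2) = -4 + 2*(-17/2 + 2*y) = -4 + (-17 + 4*y) = -21 + 4*y)
c(O, v) = -27 (c(O, v) = 6 + (-21 + 4*(-3)) = 6 + (-21 - 12) = 6 - 33 = -27)
J(C) = 0 (J(C) = -27*0 = 0)
p = 885 (p = -3*(-295) = 885)
J(S)*p = 0*885 = 0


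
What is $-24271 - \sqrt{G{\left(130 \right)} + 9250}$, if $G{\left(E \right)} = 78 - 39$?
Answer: $-24271 - \sqrt{9289} \approx -24367.0$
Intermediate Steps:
$G{\left(E \right)} = 39$
$-24271 - \sqrt{G{\left(130 \right)} + 9250} = -24271 - \sqrt{39 + 9250} = -24271 - \sqrt{9289}$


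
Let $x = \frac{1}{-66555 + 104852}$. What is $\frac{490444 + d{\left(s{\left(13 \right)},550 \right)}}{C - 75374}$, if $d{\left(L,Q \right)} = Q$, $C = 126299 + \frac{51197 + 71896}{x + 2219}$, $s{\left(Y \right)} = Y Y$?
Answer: $\frac{5960740388248}{618910536903} \approx 9.631$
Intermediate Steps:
$s{\left(Y \right)} = Y^{2}$
$x = \frac{1}{38297} \approx 2.6112 \cdot 10^{-5}$
$C = \frac{10737734968777}{84981044}$ ($C = 126299 + \frac{51197 + 71896}{\frac{1}{38297} + 2219} = 126299 + \frac{123093}{\frac{84981044}{38297}} = 126299 + 123093 \cdot \frac{38297}{84981044} = 126299 + \frac{4714092621}{84981044} = \frac{10737734968777}{84981044} \approx 1.2635 \cdot 10^{5}$)
$\frac{490444 + d{\left(s{\left(13 \right)},550 \right)}}{C - 75374} = \frac{490444 + 550}{\frac{10737734968777}{84981044} - 75374} = \frac{490994}{\frac{4332373758321}{84981044}} = 490994 \cdot \frac{84981044}{4332373758321} = \frac{5960740388248}{618910536903}$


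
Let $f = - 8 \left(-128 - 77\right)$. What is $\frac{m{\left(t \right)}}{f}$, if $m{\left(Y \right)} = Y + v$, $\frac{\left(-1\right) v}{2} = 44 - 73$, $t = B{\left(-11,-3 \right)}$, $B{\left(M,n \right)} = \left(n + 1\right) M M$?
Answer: $- \frac{23}{205} \approx -0.1122$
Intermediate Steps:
$B{\left(M,n \right)} = M^{2} \left(1 + n\right)$ ($B{\left(M,n \right)} = \left(1 + n\right) M^{2} = M^{2} \left(1 + n\right)$)
$t = -242$ ($t = \left(-11\right)^{2} \left(1 - 3\right) = 121 \left(-2\right) = -242$)
$v = 58$ ($v = - 2 \left(44 - 73\right) = \left(-2\right) \left(-29\right) = 58$)
$m{\left(Y \right)} = 58 + Y$ ($m{\left(Y \right)} = Y + 58 = 58 + Y$)
$f = 1640$ ($f = \left(-8\right) \left(-205\right) = 1640$)
$\frac{m{\left(t \right)}}{f} = \frac{58 - 242}{1640} = \left(-184\right) \frac{1}{1640} = - \frac{23}{205}$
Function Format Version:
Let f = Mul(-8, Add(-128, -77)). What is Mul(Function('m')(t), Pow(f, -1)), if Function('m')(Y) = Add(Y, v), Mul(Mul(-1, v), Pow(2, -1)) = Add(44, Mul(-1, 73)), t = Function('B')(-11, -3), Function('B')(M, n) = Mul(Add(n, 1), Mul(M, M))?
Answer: Rational(-23, 205) ≈ -0.11220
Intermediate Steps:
Function('B')(M, n) = Mul(Pow(M, 2), Add(1, n)) (Function('B')(M, n) = Mul(Add(1, n), Pow(M, 2)) = Mul(Pow(M, 2), Add(1, n)))
t = -242 (t = Mul(Pow(-11, 2), Add(1, -3)) = Mul(121, -2) = -242)
v = 58 (v = Mul(-2, Add(44, Mul(-1, 73))) = Mul(-2, Add(44, -73)) = Mul(-2, -29) = 58)
Function('m')(Y) = Add(58, Y) (Function('m')(Y) = Add(Y, 58) = Add(58, Y))
f = 1640 (f = Mul(-8, -205) = 1640)
Mul(Function('m')(t), Pow(f, -1)) = Mul(Add(58, -242), Pow(1640, -1)) = Mul(-184, Rational(1, 1640)) = Rational(-23, 205)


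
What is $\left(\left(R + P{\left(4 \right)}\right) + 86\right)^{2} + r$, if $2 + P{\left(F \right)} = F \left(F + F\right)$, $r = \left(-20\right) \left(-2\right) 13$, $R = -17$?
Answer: $10321$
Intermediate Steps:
$r = 520$ ($r = 40 \cdot 13 = 520$)
$P{\left(F \right)} = -2 + 2 F^{2}$ ($P{\left(F \right)} = -2 + F \left(F + F\right) = -2 + F 2 F = -2 + 2 F^{2}$)
$\left(\left(R + P{\left(4 \right)}\right) + 86\right)^{2} + r = \left(\left(-17 - \left(2 - 2 \cdot 4^{2}\right)\right) + 86\right)^{2} + 520 = \left(\left(-17 + \left(-2 + 2 \cdot 16\right)\right) + 86\right)^{2} + 520 = \left(\left(-17 + \left(-2 + 32\right)\right) + 86\right)^{2} + 520 = \left(\left(-17 + 30\right) + 86\right)^{2} + 520 = \left(13 + 86\right)^{2} + 520 = 99^{2} + 520 = 9801 + 520 = 10321$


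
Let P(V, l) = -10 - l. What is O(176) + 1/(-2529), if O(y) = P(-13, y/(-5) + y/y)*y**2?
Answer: 9478934779/12645 ≈ 7.4962e+5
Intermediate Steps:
O(y) = y**2*(-11 + y/5) (O(y) = (-10 - (y/(-5) + y/y))*y**2 = (-10 - (y*(-1/5) + 1))*y**2 = (-10 - (-y/5 + 1))*y**2 = (-10 - (1 - y/5))*y**2 = (-10 + (-1 + y/5))*y**2 = (-11 + y/5)*y**2 = y**2*(-11 + y/5))
O(176) + 1/(-2529) = (1/5)*176**2*(-55 + 176) + 1/(-2529) = (1/5)*30976*121 - 1/2529 = 3748096/5 - 1/2529 = 9478934779/12645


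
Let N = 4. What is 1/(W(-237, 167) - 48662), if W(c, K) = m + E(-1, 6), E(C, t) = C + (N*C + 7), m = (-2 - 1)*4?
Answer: -1/48672 ≈ -2.0546e-5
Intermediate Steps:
m = -12 (m = -3*4 = -12)
E(C, t) = 7 + 5*C (E(C, t) = C + (4*C + 7) = C + (7 + 4*C) = 7 + 5*C)
W(c, K) = -10 (W(c, K) = -12 + (7 + 5*(-1)) = -12 + (7 - 5) = -12 + 2 = -10)
1/(W(-237, 167) - 48662) = 1/(-10 - 48662) = 1/(-48672) = -1/48672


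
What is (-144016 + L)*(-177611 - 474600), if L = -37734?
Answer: 118539349250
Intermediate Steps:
(-144016 + L)*(-177611 - 474600) = (-144016 - 37734)*(-177611 - 474600) = -181750*(-652211) = 118539349250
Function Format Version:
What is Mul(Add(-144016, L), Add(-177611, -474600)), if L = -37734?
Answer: 118539349250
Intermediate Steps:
Mul(Add(-144016, L), Add(-177611, -474600)) = Mul(Add(-144016, -37734), Add(-177611, -474600)) = Mul(-181750, -652211) = 118539349250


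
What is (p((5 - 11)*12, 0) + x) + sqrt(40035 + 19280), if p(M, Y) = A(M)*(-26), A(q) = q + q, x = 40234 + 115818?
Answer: 159796 + sqrt(59315) ≈ 1.6004e+5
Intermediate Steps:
x = 156052
A(q) = 2*q
p(M, Y) = -52*M (p(M, Y) = (2*M)*(-26) = -52*M)
(p((5 - 11)*12, 0) + x) + sqrt(40035 + 19280) = (-52*(5 - 11)*12 + 156052) + sqrt(40035 + 19280) = (-(-312)*12 + 156052) + sqrt(59315) = (-52*(-72) + 156052) + sqrt(59315) = (3744 + 156052) + sqrt(59315) = 159796 + sqrt(59315)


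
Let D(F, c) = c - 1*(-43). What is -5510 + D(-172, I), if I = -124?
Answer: -5591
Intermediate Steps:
D(F, c) = 43 + c (D(F, c) = c + 43 = 43 + c)
-5510 + D(-172, I) = -5510 + (43 - 124) = -5510 - 81 = -5591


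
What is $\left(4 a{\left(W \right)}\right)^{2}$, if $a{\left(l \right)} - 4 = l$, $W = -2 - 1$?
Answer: $16$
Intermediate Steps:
$W = -3$ ($W = -2 - 1 = -3$)
$a{\left(l \right)} = 4 + l$
$\left(4 a{\left(W \right)}\right)^{2} = \left(4 \left(4 - 3\right)\right)^{2} = \left(4 \cdot 1\right)^{2} = 4^{2} = 16$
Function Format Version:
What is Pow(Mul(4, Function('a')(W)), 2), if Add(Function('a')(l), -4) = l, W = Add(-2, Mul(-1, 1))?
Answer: 16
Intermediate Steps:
W = -3 (W = Add(-2, -1) = -3)
Function('a')(l) = Add(4, l)
Pow(Mul(4, Function('a')(W)), 2) = Pow(Mul(4, Add(4, -3)), 2) = Pow(Mul(4, 1), 2) = Pow(4, 2) = 16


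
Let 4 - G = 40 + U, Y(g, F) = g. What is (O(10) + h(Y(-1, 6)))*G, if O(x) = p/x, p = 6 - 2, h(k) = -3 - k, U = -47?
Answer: -88/5 ≈ -17.600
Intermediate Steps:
p = 4
G = 11 (G = 4 - (40 - 47) = 4 - 1*(-7) = 4 + 7 = 11)
O(x) = 4/x
(O(10) + h(Y(-1, 6)))*G = (4/10 + (-3 - 1*(-1)))*11 = (4*(1/10) + (-3 + 1))*11 = (2/5 - 2)*11 = -8/5*11 = -88/5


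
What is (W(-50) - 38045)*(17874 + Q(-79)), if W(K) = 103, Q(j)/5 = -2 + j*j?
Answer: -1861775998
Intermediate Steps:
Q(j) = -10 + 5*j² (Q(j) = 5*(-2 + j*j) = 5*(-2 + j²) = -10 + 5*j²)
(W(-50) - 38045)*(17874 + Q(-79)) = (103 - 38045)*(17874 + (-10 + 5*(-79)²)) = -37942*(17874 + (-10 + 5*6241)) = -37942*(17874 + (-10 + 31205)) = -37942*(17874 + 31195) = -37942*49069 = -1861775998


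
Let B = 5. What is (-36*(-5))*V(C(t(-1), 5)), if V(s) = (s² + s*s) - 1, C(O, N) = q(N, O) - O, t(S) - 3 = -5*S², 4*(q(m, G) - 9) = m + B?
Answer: 65430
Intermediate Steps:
q(m, G) = 41/4 + m/4 (q(m, G) = 9 + (m + 5)/4 = 9 + (5 + m)/4 = 9 + (5/4 + m/4) = 41/4 + m/4)
t(S) = 3 - 5*S²
C(O, N) = 41/4 - O + N/4 (C(O, N) = (41/4 + N/4) - O = 41/4 - O + N/4)
V(s) = -1 + 2*s² (V(s) = (s² + s²) - 1 = 2*s² - 1 = -1 + 2*s²)
(-36*(-5))*V(C(t(-1), 5)) = (-36*(-5))*(-1 + 2*(41/4 - (3 - 5*(-1)²) + (¼)*5)²) = 180*(-1 + 2*(41/4 - (3 - 5*1) + 5/4)²) = 180*(-1 + 2*(41/4 - (3 - 5) + 5/4)²) = 180*(-1 + 2*(41/4 - 1*(-2) + 5/4)²) = 180*(-1 + 2*(41/4 + 2 + 5/4)²) = 180*(-1 + 2*(27/2)²) = 180*(-1 + 2*(729/4)) = 180*(-1 + 729/2) = 180*(727/2) = 65430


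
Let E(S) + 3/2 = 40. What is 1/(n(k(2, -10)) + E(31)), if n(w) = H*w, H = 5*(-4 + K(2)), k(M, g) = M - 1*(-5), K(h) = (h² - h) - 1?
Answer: -2/133 ≈ -0.015038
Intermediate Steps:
E(S) = 77/2 (E(S) = -3/2 + 40 = 77/2)
K(h) = -1 + h² - h
k(M, g) = 5 + M (k(M, g) = M + 5 = 5 + M)
H = -15 (H = 5*(-4 + (-1 + 2² - 1*2)) = 5*(-4 + (-1 + 4 - 2)) = 5*(-4 + 1) = 5*(-3) = -15)
n(w) = -15*w
1/(n(k(2, -10)) + E(31)) = 1/(-15*(5 + 2) + 77/2) = 1/(-15*7 + 77/2) = 1/(-105 + 77/2) = 1/(-133/2) = -2/133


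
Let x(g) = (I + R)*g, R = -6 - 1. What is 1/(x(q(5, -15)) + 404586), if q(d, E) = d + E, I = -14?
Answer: 1/404796 ≈ 2.4704e-6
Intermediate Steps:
R = -7
q(d, E) = E + d
x(g) = -21*g (x(g) = (-14 - 7)*g = -21*g)
1/(x(q(5, -15)) + 404586) = 1/(-21*(-15 + 5) + 404586) = 1/(-21*(-10) + 404586) = 1/(210 + 404586) = 1/404796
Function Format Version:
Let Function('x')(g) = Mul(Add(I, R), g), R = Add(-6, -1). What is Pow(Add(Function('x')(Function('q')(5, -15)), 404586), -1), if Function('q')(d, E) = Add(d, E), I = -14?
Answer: Rational(1, 404796) ≈ 2.4704e-6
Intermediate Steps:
R = -7
Function('q')(d, E) = Add(E, d)
Function('x')(g) = Mul(-21, g) (Function('x')(g) = Mul(Add(-14, -7), g) = Mul(-21, g))
Pow(Add(Function('x')(Function('q')(5, -15)), 404586), -1) = Pow(Add(Mul(-21, Add(-15, 5)), 404586), -1) = Pow(Add(Mul(-21, -10), 404586), -1) = Pow(Add(210, 404586), -1) = Pow(404796, -1) = Rational(1, 404796)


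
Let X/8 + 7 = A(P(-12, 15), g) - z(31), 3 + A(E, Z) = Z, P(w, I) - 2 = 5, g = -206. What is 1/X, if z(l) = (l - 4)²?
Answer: -1/7560 ≈ -0.00013228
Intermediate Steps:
P(w, I) = 7 (P(w, I) = 2 + 5 = 7)
A(E, Z) = -3 + Z
z(l) = (-4 + l)²
X = -7560 (X = -56 + 8*((-3 - 206) - (-4 + 31)²) = -56 + 8*(-209 - 1*27²) = -56 + 8*(-209 - 1*729) = -56 + 8*(-209 - 729) = -56 + 8*(-938) = -56 - 7504 = -7560)
1/X = 1/(-7560) = -1/7560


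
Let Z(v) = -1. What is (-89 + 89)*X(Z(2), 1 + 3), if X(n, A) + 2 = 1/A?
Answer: 0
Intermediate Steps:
X(n, A) = -2 + 1/A
(-89 + 89)*X(Z(2), 1 + 3) = (-89 + 89)*(-2 + 1/(1 + 3)) = 0*(-2 + 1/4) = 0*(-2 + ¼) = 0*(-7/4) = 0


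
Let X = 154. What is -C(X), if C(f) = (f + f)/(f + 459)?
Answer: -308/613 ≈ -0.50245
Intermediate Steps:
C(f) = 2*f/(459 + f) (C(f) = (2*f)/(459 + f) = 2*f/(459 + f))
-C(X) = -2*154/(459 + 154) = -2*154/613 = -1*308/613 = -308/613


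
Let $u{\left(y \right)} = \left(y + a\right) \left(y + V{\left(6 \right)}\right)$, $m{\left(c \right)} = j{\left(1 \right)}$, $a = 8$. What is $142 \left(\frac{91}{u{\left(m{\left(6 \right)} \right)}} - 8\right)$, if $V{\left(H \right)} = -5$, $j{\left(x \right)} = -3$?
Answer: $- \frac{29181}{20} \approx -1459.1$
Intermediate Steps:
$m{\left(c \right)} = -3$
$u{\left(y \right)} = \left(-5 + y\right) \left(8 + y\right)$ ($u{\left(y \right)} = \left(y + 8\right) \left(y - 5\right) = \left(8 + y\right) \left(-5 + y\right) = \left(-5 + y\right) \left(8 + y\right)$)
$142 \left(\frac{91}{u{\left(m{\left(6 \right)} \right)}} - 8\right) = 142 \left(\frac{91}{-40 + \left(-3\right)^{2} + 3 \left(-3\right)} - 8\right) = 142 \left(\frac{91}{-40 + 9 - 9} - 8\right) = 142 \left(\frac{91}{-40} - 8\right) = 142 \left(91 \left(- \frac{1}{40}\right) - 8\right) = 142 \left(- \frac{91}{40} - 8\right) = 142 \left(- \frac{411}{40}\right) = - \frac{29181}{20}$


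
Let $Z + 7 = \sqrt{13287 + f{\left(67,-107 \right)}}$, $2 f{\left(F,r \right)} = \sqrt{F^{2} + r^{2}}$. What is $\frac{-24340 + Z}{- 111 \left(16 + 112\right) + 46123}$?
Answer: $- \frac{24347}{31915} + \frac{\sqrt{53148 + 2 \sqrt{15938}}}{63830} \approx -0.75925$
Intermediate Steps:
$f{\left(F,r \right)} = \frac{\sqrt{F^{2} + r^{2}}}{2}$
$Z = -7 + \sqrt{13287 + \frac{\sqrt{15938}}{2}}$ ($Z = -7 + \sqrt{13287 + \frac{\sqrt{67^{2} + \left(-107\right)^{2}}}{2}} = -7 + \sqrt{13287 + \frac{\sqrt{4489 + 11449}}{2}} = -7 + \sqrt{13287 + \frac{\sqrt{15938}}{2}} \approx 108.54$)
$\frac{-24340 + Z}{- 111 \left(16 + 112\right) + 46123} = \frac{-24340 - \left(7 - \frac{\sqrt{53148 + 2 \sqrt{15938}}}{2}\right)}{- 111 \left(16 + 112\right) + 46123} = \frac{-24347 + \frac{\sqrt{53148 + 2 \sqrt{15938}}}{2}}{\left(-111\right) 128 + 46123} = \frac{-24347 + \frac{\sqrt{53148 + 2 \sqrt{15938}}}{2}}{-14208 + 46123} = \frac{-24347 + \frac{\sqrt{53148 + 2 \sqrt{15938}}}{2}}{31915} = \left(-24347 + \frac{\sqrt{53148 + 2 \sqrt{15938}}}{2}\right) \frac{1}{31915} = - \frac{24347}{31915} + \frac{\sqrt{53148 + 2 \sqrt{15938}}}{63830}$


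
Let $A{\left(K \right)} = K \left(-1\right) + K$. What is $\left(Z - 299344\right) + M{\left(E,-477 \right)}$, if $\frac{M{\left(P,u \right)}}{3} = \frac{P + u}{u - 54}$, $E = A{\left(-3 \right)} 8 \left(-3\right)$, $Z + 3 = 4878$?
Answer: $- \frac{17373512}{59} \approx -2.9447 \cdot 10^{5}$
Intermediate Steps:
$Z = 4875$ ($Z = -3 + 4878 = 4875$)
$A{\left(K \right)} = 0$ ($A{\left(K \right)} = - K + K = 0$)
$E = 0$ ($E = 0 \cdot 8 \left(-3\right) = 0 \left(-3\right) = 0$)
$M{\left(P,u \right)} = \frac{3 \left(P + u\right)}{-54 + u}$ ($M{\left(P,u \right)} = 3 \frac{P + u}{u - 54} = 3 \frac{P + u}{-54 + u} = \frac{3 \left(P + u\right)}{-54 + u}$)
$\left(Z - 299344\right) + M{\left(E,-477 \right)} = \left(4875 - 299344\right) + \frac{3 \left(0 - 477\right)}{-54 - 477} = -294469 + 3 \frac{1}{-531} \left(-477\right) = -294469 + 3 \left(- \frac{1}{531}\right) \left(-477\right) = -294469 + \frac{159}{59} = - \frac{17373512}{59}$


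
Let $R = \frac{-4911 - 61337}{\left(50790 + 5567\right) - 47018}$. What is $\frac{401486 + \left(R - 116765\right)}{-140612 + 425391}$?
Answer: $\frac{2658943171}{2659551081} \approx 0.99977$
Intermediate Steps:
$R = - \frac{66248}{9339}$ ($R = - \frac{66248}{56357 - 47018} = - \frac{66248}{9339} \approx -7.0937$)
$\frac{401486 + \left(R - 116765\right)}{-140612 + 425391} = \frac{401486 - \frac{1090534583}{9339}}{-140612 + 425391} = \frac{401486 - \frac{1090534583}{9339}}{284779} = \left(401486 - \frac{1090534583}{9339}\right) \frac{1}{284779} = \frac{2658943171}{9339} \cdot \frac{1}{284779} = \frac{2658943171}{2659551081}$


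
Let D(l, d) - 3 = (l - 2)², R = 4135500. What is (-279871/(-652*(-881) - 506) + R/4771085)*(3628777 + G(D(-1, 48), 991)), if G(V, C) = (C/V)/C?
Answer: 9040879792687827725/6571570339224 ≈ 1.3758e+6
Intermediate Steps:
D(l, d) = 3 + (-2 + l)² (D(l, d) = 3 + (l - 2)² = 3 + (-2 + l)²)
G(V, C) = 1/V
(-279871/(-652*(-881) - 506) + R/4771085)*(3628777 + G(D(-1, 48), 991)) = (-279871/(-652*(-881) - 506) + 4135500/4771085)*(3628777 + 1/(3 + (-2 - 1)²)) = (-279871/(574412 - 506) + 4135500*(1/4771085))*(3628777 + 1/(3 + (-3)²)) = (-279871/573906 + 827100/954217)*(3628777 + 1/(3 + 9)) = (-279871*1/573906 + 827100/954217)*(3628777 + 1/12) = (-279871/573906 + 827100/954217)*(3628777 + 1/12) = (207619986593/547630861602)*(43545325/12) = 9040879792687827725/6571570339224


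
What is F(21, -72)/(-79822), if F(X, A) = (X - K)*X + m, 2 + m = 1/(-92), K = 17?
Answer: -7543/7343624 ≈ -0.0010272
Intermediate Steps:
m = -185/92 (m = -2 + 1/(-92) = -2 - 1/92 = -185/92 ≈ -2.0109)
F(X, A) = -185/92 + X*(-17 + X) (F(X, A) = (X - 1*17)*X - 185/92 = (X - 17)*X - 185/92 = (-17 + X)*X - 185/92 = X*(-17 + X) - 185/92 = -185/92 + X*(-17 + X))
F(21, -72)/(-79822) = (-185/92 + 21**2 - 17*21)/(-79822) = (-185/92 + 441 - 357)*(-1/79822) = (7543/92)*(-1/79822) = -7543/7343624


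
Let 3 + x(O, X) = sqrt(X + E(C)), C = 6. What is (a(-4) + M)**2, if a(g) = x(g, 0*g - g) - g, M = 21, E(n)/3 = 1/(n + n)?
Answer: (44 + sqrt(17))**2/4 ≈ 578.96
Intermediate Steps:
E(n) = 3/(2*n) (E(n) = 3/(n + n) = 3/((2*n)) = 3*(1/(2*n)) = 3/(2*n))
x(O, X) = -3 + sqrt(1/4 + X) (x(O, X) = -3 + sqrt(X + (3/2)/6) = -3 + sqrt(X + (3/2)*(1/6)) = -3 + sqrt(X + 1/4) = -3 + sqrt(1/4 + X))
a(g) = -3 + sqrt(1 - 4*g)/2 - g (a(g) = (-3 + sqrt(1 + 4*(0*g - g))/2) - g = (-3 + sqrt(1 + 4*(0 - g))/2) - g = (-3 + sqrt(1 + 4*(-g))/2) - g = (-3 + sqrt(1 - 4*g)/2) - g = -3 + sqrt(1 - 4*g)/2 - g)
(a(-4) + M)**2 = ((-3 + sqrt(1 - 4*(-4))/2 - 1*(-4)) + 21)**2 = ((-3 + sqrt(1 + 16)/2 + 4) + 21)**2 = ((-3 + sqrt(17)/2 + 4) + 21)**2 = ((1 + sqrt(17)/2) + 21)**2 = (22 + sqrt(17)/2)**2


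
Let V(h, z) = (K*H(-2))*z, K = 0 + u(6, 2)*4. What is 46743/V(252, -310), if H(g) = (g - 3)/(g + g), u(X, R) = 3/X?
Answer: -46743/775 ≈ -60.314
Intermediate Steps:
K = 2 (K = 0 + (3/6)*4 = 0 + (3*(⅙))*4 = 0 + (½)*4 = 0 + 2 = 2)
H(g) = (-3 + g)/(2*g) (H(g) = (-3 + g)/((2*g)) = (-3 + g)*(1/(2*g)) = (-3 + g)/(2*g))
V(h, z) = 5*z/2 (V(h, z) = (2*((½)*(-3 - 2)/(-2)))*z = (2*((½)*(-½)*(-5)))*z = (2*(5/4))*z = 5*z/2)
46743/V(252, -310) = 46743/(((5/2)*(-310))) = 46743/(-775) = 46743*(-1/775) = -46743/775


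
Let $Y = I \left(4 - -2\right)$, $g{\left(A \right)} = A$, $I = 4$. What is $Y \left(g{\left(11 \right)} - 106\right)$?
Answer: $-2280$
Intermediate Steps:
$Y = 24$ ($Y = 4 \left(4 - -2\right) = 4 \left(4 + \left(-3 + 5\right)\right) = 4 \left(4 + 2\right) = 4 \cdot 6 = 24$)
$Y \left(g{\left(11 \right)} - 106\right) = 24 \left(11 - 106\right) = 24 \left(-95\right) = -2280$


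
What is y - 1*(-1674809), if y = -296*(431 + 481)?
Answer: 1404857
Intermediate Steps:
y = -269952 (y = -296*912 = -269952)
y - 1*(-1674809) = -269952 - 1*(-1674809) = -269952 + 1674809 = 1404857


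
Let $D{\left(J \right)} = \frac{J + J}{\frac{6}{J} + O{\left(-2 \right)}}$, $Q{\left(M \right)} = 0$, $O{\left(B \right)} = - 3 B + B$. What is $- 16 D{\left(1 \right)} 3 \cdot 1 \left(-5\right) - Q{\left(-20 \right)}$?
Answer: $48$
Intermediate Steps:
$O{\left(B \right)} = - 2 B$
$D{\left(J \right)} = \frac{2 J}{4 + \frac{6}{J}}$ ($D{\left(J \right)} = \frac{J + J}{\frac{6}{J} - -4} = \frac{2 J}{\frac{6}{J} + 4} = \frac{2 J}{4 + \frac{6}{J}}$)
$- 16 D{\left(1 \right)} 3 \cdot 1 \left(-5\right) - Q{\left(-20 \right)} = - 16 \frac{1^{2}}{3 + 2 \cdot 1} \cdot 3 \cdot 1 \left(-5\right) - 0 = - 16 \cdot 1 \frac{1}{3 + 2} \cdot 3 \cdot 1 \left(-5\right) + 0 = - 16 \cdot 1 \cdot \frac{1}{5} \cdot 3 \cdot 1 \left(-5\right) + 0 = - 16 \cdot \frac{1}{5} \cdot 3 \cdot 1 \left(-5\right) + 0 = - 16 \cdot \frac{3}{5} \cdot 1 \left(-5\right) + 0 = \left(-16\right) \frac{3}{5} \left(-5\right) + 0 = \left(- \frac{48}{5}\right) \left(-5\right) + 0 = 48 + 0 = 48$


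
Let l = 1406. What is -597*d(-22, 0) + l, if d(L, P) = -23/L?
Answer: 17201/22 ≈ 781.86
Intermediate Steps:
-597*d(-22, 0) + l = -(-13731)/(-22) + 1406 = -(-13731)*(-1)/22 + 1406 = -597*23/22 + 1406 = -13731/22 + 1406 = 17201/22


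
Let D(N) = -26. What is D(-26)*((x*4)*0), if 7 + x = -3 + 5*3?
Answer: 0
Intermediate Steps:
x = 5 (x = -7 + (-3 + 5*3) = -7 + (-3 + 15) = -7 + 12 = 5)
D(-26)*((x*4)*0) = -26*5*4*0 = -520*0 = -26*0 = 0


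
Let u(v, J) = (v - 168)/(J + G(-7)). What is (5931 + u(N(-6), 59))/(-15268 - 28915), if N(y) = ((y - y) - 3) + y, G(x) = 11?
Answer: -414993/3092810 ≈ -0.13418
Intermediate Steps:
N(y) = -3 + y (N(y) = (0 - 3) + y = -3 + y)
u(v, J) = (-168 + v)/(11 + J) (u(v, J) = (v - 168)/(J + 11) = (-168 + v)/(11 + J))
(5931 + u(N(-6), 59))/(-15268 - 28915) = (5931 + (-168 + (-3 - 6))/(11 + 59))/(-15268 - 28915) = (5931 + (-168 - 9)/70)/(-44183) = (5931 + (1/70)*(-177))*(-1/44183) = (5931 - 177/70)*(-1/44183) = (414993/70)*(-1/44183) = -414993/3092810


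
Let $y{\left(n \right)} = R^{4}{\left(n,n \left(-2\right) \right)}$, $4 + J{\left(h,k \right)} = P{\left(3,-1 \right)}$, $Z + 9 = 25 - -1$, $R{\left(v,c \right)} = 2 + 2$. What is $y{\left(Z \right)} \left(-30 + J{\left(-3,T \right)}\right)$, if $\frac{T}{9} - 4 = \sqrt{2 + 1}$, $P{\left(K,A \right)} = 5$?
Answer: $-7424$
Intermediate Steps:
$R{\left(v,c \right)} = 4$
$Z = 17$ ($Z = -9 + \left(25 - -1\right) = -9 + \left(25 + 1\right) = -9 + 26 = 17$)
$T = 36 + 9 \sqrt{3}$ ($T = 36 + 9 \sqrt{2 + 1} = 36 + 9 \sqrt{3} \approx 51.588$)
$J{\left(h,k \right)} = 1$ ($J{\left(h,k \right)} = -4 + 5 = 1$)
$y{\left(n \right)} = 256$ ($y{\left(n \right)} = 4^{4} = 256$)
$y{\left(Z \right)} \left(-30 + J{\left(-3,T \right)}\right) = 256 \left(-30 + 1\right) = 256 \left(-29\right) = -7424$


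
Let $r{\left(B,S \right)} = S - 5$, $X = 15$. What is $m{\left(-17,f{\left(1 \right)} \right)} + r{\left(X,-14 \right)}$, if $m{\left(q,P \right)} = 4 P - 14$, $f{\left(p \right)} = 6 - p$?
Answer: $-13$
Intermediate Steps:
$m{\left(q,P \right)} = -14 + 4 P$
$r{\left(B,S \right)} = -5 + S$
$m{\left(-17,f{\left(1 \right)} \right)} + r{\left(X,-14 \right)} = \left(-14 + 4 \left(6 - 1\right)\right) - 19 = \left(-14 + 4 \cdot 5\right) - 19 = \left(-14 + 20\right) - 19 = 6 - 19 = -13$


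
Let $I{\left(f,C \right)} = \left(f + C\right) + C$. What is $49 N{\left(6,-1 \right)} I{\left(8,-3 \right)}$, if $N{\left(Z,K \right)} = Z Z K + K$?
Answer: $-3626$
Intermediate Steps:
$N{\left(Z,K \right)} = K + K Z^{2}$ ($N{\left(Z,K \right)} = Z^{2} K + K = K Z^{2} + K = K + K Z^{2}$)
$I{\left(f,C \right)} = f + 2 C$ ($I{\left(f,C \right)} = \left(C + f\right) + C = f + 2 C$)
$49 N{\left(6,-1 \right)} I{\left(8,-3 \right)} = 49 \left(- (1 + 6^{2})\right) \left(8 + 2 \left(-3\right)\right) = 49 \left(- (1 + 36)\right) \left(8 - 6\right) = 49 \left(\left(-1\right) 37\right) 2 = 49 \left(-37\right) 2 = \left(-1813\right) 2 = -3626$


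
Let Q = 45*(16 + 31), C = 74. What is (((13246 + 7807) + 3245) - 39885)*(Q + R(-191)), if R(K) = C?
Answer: -34119943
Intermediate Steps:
R(K) = 74
Q = 2115 (Q = 45*47 = 2115)
(((13246 + 7807) + 3245) - 39885)*(Q + R(-191)) = (((13246 + 7807) + 3245) - 39885)*(2115 + 74) = ((21053 + 3245) - 39885)*2189 = (24298 - 39885)*2189 = -15587*2189 = -34119943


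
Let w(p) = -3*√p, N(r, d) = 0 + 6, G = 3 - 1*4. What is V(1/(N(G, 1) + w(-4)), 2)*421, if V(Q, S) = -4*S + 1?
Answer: -2947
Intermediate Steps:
G = -1 (G = 3 - 4 = -1)
N(r, d) = 6
V(Q, S) = 1 - 4*S
V(1/(N(G, 1) + w(-4)), 2)*421 = (1 - 4*2)*421 = (1 - 8)*421 = -7*421 = -2947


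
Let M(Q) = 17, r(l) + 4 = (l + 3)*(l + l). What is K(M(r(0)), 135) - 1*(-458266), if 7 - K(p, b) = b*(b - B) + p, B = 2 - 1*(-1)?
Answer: 440436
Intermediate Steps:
r(l) = -4 + 2*l*(3 + l) (r(l) = -4 + (l + 3)*(l + l) = -4 + (3 + l)*(2*l) = -4 + 2*l*(3 + l))
B = 3 (B = 2 + 1 = 3)
K(p, b) = 7 - p - b*(-3 + b) (K(p, b) = 7 - (b*(b - 1*3) + p) = 7 - (b*(b - 3) + p) = 7 - (b*(-3 + b) + p) = 7 - (p + b*(-3 + b)) = 7 + (-p - b*(-3 + b)) = 7 - p - b*(-3 + b))
K(M(r(0)), 135) - 1*(-458266) = (7 - 1*17 - 1*135² + 3*135) - 1*(-458266) = (7 - 17 - 1*18225 + 405) + 458266 = (7 - 17 - 18225 + 405) + 458266 = -17830 + 458266 = 440436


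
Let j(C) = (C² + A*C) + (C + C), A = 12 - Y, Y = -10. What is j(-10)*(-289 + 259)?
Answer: 4200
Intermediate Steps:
A = 22 (A = 12 - 1*(-10) = 12 + 10 = 22)
j(C) = C² + 24*C (j(C) = (C² + 22*C) + (C + C) = (C² + 22*C) + 2*C = C² + 24*C)
j(-10)*(-289 + 259) = (-10*(24 - 10))*(-289 + 259) = -10*14*(-30) = -140*(-30) = 4200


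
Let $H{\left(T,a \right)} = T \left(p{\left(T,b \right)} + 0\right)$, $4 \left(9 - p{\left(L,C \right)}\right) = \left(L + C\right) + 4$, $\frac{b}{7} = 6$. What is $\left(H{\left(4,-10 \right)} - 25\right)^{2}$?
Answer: $1521$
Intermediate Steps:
$b = 42$ ($b = 7 \cdot 6 = 42$)
$p{\left(L,C \right)} = 8 - \frac{C}{4} - \frac{L}{4}$ ($p{\left(L,C \right)} = 9 - \frac{\left(L + C\right) + 4}{4} = 9 - \frac{\left(C + L\right) + 4}{4} = 9 - \frac{4 + C + L}{4} = 9 - \left(1 + \frac{C}{4} + \frac{L}{4}\right) = 8 - \frac{C}{4} - \frac{L}{4}$)
$H{\left(T,a \right)} = T \left(- \frac{5}{2} - \frac{T}{4}\right)$ ($H{\left(T,a \right)} = T \left(\left(8 - \frac{21}{2} - \frac{T}{4}\right) + 0\right) = T \left(\left(- \frac{5}{2} - \frac{T}{4}\right) + 0\right) = T \left(- \frac{5}{2} - \frac{T}{4}\right)$)
$\left(H{\left(4,-10 \right)} - 25\right)^{2} = \left(\left(- \frac{1}{4}\right) 4 \left(10 + 4\right) - 25\right)^{2} = \left(\left(- \frac{1}{4}\right) 4 \cdot 14 - 25\right)^{2} = \left(-14 - 25\right)^{2} = \left(-39\right)^{2} = 1521$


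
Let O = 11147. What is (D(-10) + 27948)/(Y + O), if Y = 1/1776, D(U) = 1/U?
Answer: 248177352/98985365 ≈ 2.5072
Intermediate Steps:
Y = 1/1776 ≈ 0.00056306
(D(-10) + 27948)/(Y + O) = (1/(-10) + 27948)/(1/1776 + 11147) = (-⅒ + 27948)/(19797073/1776) = (279479/10)*(1776/19797073) = 248177352/98985365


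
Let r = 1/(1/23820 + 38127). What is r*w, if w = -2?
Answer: -47640/908185141 ≈ -5.2456e-5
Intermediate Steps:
r = 23820/908185141 (r = 1/(1/23820 + 38127) = 1/(908185141/23820) = 23820/908185141 ≈ 2.6228e-5)
r*w = (23820/908185141)*(-2) = -47640/908185141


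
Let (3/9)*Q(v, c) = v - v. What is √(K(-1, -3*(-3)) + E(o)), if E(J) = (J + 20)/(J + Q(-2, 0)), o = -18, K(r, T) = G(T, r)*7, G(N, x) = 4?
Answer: √251/3 ≈ 5.2810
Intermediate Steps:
K(r, T) = 28 (K(r, T) = 4*7 = 28)
Q(v, c) = 0 (Q(v, c) = 3*(v - v) = 3*0 = 0)
E(J) = (20 + J)/J (E(J) = (J + 20)/(J + 0) = (20 + J)/J)
√(K(-1, -3*(-3)) + E(o)) = √(28 + (20 - 18)/(-18)) = √(28 - 1/18*2) = √(28 - ⅑) = √(251/9) = √251/3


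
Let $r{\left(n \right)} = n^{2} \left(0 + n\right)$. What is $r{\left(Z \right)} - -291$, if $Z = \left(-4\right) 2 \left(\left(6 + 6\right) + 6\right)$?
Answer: $-2985693$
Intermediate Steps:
$Z = -144$ ($Z = - 8 \left(12 + 6\right) = \left(-8\right) 18 = -144$)
$r{\left(n \right)} = n^{3}$ ($r{\left(n \right)} = n^{2} n = n^{3}$)
$r{\left(Z \right)} - -291 = \left(-144\right)^{3} - -291 = -2985984 + 291 = -2985693$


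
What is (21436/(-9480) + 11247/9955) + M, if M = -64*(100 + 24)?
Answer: -37452703811/4718670 ≈ -7937.1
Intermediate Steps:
M = -7936 (M = -64*124 = -7936)
(21436/(-9480) + 11247/9955) + M = (21436/(-9480) + 11247/9955) - 7936 = (21436*(-1/9480) + 11247*(1/9955)) - 7936 = (-5359/2370 + 11247/9955) - 7936 = -5338691/4718670 - 7936 = -37452703811/4718670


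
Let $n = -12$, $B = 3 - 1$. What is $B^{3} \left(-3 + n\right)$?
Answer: $-120$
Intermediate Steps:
$B = 2$ ($B = 3 - 1 = 2$)
$B^{3} \left(-3 + n\right) = 2^{3} \left(-3 - 12\right) = 8 \left(-15\right) = -120$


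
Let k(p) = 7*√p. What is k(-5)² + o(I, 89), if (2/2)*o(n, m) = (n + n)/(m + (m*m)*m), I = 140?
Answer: -86369465/352529 ≈ -245.00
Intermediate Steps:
o(n, m) = 2*n/(m + m³) (o(n, m) = (n + n)/(m + (m*m)*m) = (2*n)/(m + m²*m) = (2*n)/(m + m³) = 2*n/(m + m³))
k(-5)² + o(I, 89) = (7*√(-5))² + 2*140/(89 + 89³) = (7*(I*√5))² + 2*140/(89 + 704969) = (7*I*√5)² + 2*140/705058 = -245 + 2*140*(1/705058) = -245 + 140/352529 = -86369465/352529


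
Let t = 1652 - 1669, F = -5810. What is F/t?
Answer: 5810/17 ≈ 341.76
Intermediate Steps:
t = -17
F/t = -5810/(-17) = -5810*(-1/17) = 5810/17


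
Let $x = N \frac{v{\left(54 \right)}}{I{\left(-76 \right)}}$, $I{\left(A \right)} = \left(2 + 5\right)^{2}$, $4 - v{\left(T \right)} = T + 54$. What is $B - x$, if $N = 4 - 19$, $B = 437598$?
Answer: $\frac{21440742}{49} \approx 4.3757 \cdot 10^{5}$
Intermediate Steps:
$v{\left(T \right)} = -50 - T$ ($v{\left(T \right)} = 4 - \left(T + 54\right) = 4 - \left(54 + T\right) = -50 - T$)
$I{\left(A \right)} = 49$ ($I{\left(A \right)} = 7^{2} = 49$)
$N = -15$
$x = \frac{1560}{49}$ ($x = - 15 \frac{-50 - 54}{49} = - 15 \left(-50 - 54\right) \frac{1}{49} = - 15 \left(\left(-104\right) \frac{1}{49}\right) = \left(-15\right) \left(- \frac{104}{49}\right) = \frac{1560}{49} \approx 31.837$)
$B - x = 437598 - \frac{1560}{49} = \frac{21440742}{49}$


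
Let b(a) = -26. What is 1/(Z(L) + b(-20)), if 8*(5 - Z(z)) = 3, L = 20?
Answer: -8/171 ≈ -0.046784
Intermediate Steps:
Z(z) = 37/8 (Z(z) = 5 - ⅛*3 = 5 - 3/8 = 37/8)
1/(Z(L) + b(-20)) = 1/(37/8 - 26) = 1/(-171/8) = -8/171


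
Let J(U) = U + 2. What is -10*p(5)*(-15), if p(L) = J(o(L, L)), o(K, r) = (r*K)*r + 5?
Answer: 19800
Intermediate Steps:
o(K, r) = 5 + K*r² (o(K, r) = (K*r)*r + 5 = K*r² + 5 = 5 + K*r²)
J(U) = 2 + U
p(L) = 7 + L³ (p(L) = 2 + (5 + L*L²) = 2 + (5 + L³) = 7 + L³)
-10*p(5)*(-15) = -10*(7 + 5³)*(-15) = -10*(7 + 125)*(-15) = -10*132*(-15) = -1320*(-15) = 19800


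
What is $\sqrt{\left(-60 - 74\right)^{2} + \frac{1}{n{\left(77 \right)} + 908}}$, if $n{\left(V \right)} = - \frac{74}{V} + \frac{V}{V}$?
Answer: $\frac{\sqrt{87780902153079}}{69919} \approx 134.0$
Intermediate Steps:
$n{\left(V \right)} = 1 - \frac{74}{V}$ ($n{\left(V \right)} = - \frac{74}{V} + 1 = 1 - \frac{74}{V}$)
$\sqrt{\left(-60 - 74\right)^{2} + \frac{1}{n{\left(77 \right)} + 908}} = \sqrt{\left(-60 - 74\right)^{2} + \frac{1}{\frac{-74 + 77}{77} + 908}} = \sqrt{\left(-134\right)^{2} + \frac{1}{\frac{1}{77} \cdot 3 + 908}} = \sqrt{17956 + \frac{1}{\frac{3}{77} + 908}} = \sqrt{17956 + \frac{1}{\frac{69919}{77}}} = \sqrt{17956 + \frac{77}{69919}} = \sqrt{\frac{1255465641}{69919}} = \frac{\sqrt{87780902153079}}{69919}$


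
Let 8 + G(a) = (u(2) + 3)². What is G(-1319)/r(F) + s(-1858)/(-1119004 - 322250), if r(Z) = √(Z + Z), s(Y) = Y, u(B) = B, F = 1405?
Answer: 929/720627 + 17*√2810/2810 ≈ 0.32199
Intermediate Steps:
r(Z) = √2*√Z (r(Z) = √(2*Z) = √2*√Z)
G(a) = 17 (G(a) = -8 + (2 + 3)² = -8 + 5² = -8 + 25 = 17)
G(-1319)/r(F) + s(-1858)/(-1119004 - 322250) = 17/((√2*√1405)) - 1858/(-1119004 - 322250) = 17/(√2810) - 1858/(-1441254) = 17*(√2810/2810) - 1858*(-1/1441254) = 17*√2810/2810 + 929/720627 = 929/720627 + 17*√2810/2810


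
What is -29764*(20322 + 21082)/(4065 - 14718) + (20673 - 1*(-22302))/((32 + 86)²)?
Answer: 17159680498819/148332372 ≈ 1.1568e+5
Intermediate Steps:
-29764*(20322 + 21082)/(4065 - 14718) + (20673 - 1*(-22302))/((32 + 86)²) = -29764/((-10653/41404)) + (20673 + 22302)/(118²) = -29764/((-10653*1/41404)) + 42975/13924 = -29764/(-10653/41404) + 42975*(1/13924) = -29764*(-41404/10653) + 42975/13924 = 1232348656/10653 + 42975/13924 = 17159680498819/148332372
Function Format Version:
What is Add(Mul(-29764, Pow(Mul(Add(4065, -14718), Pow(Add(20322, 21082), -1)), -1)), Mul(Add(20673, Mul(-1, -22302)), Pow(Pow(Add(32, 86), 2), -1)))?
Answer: Rational(17159680498819, 148332372) ≈ 1.1568e+5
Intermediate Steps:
Add(Mul(-29764, Pow(Mul(Add(4065, -14718), Pow(Add(20322, 21082), -1)), -1)), Mul(Add(20673, Mul(-1, -22302)), Pow(Pow(Add(32, 86), 2), -1))) = Add(Mul(-29764, Pow(Mul(-10653, Pow(41404, -1)), -1)), Mul(Add(20673, 22302), Pow(Pow(118, 2), -1))) = Add(Mul(-29764, Pow(Mul(-10653, Rational(1, 41404)), -1)), Mul(42975, Pow(13924, -1))) = Add(Mul(-29764, Pow(Rational(-10653, 41404), -1)), Mul(42975, Rational(1, 13924))) = Add(Mul(-29764, Rational(-41404, 10653)), Rational(42975, 13924)) = Add(Rational(1232348656, 10653), Rational(42975, 13924)) = Rational(17159680498819, 148332372)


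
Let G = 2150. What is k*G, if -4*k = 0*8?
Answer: 0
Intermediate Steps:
k = 0 (k = -0*8 = -¼*0 = 0)
k*G = 0*2150 = 0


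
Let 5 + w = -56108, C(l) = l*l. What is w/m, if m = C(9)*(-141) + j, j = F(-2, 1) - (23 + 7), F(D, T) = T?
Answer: 56113/11450 ≈ 4.9007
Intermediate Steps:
C(l) = l**2
w = -56113 (w = -5 - 56108 = -56113)
j = -29 (j = 1 - (23 + 7) = 1 - 1*30 = 1 - 30 = -29)
m = -11450 (m = 9**2*(-141) - 29 = 81*(-141) - 29 = -11421 - 29 = -11450)
w/m = -56113/(-11450) = -56113*(-1/11450) = 56113/11450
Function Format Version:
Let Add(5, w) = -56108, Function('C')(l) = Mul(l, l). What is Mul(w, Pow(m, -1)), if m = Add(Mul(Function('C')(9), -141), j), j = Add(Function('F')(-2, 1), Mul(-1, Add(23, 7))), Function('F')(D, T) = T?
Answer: Rational(56113, 11450) ≈ 4.9007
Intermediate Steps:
Function('C')(l) = Pow(l, 2)
w = -56113 (w = Add(-5, -56108) = -56113)
j = -29 (j = Add(1, Mul(-1, Add(23, 7))) = Add(1, Mul(-1, 30)) = Add(1, -30) = -29)
m = -11450 (m = Add(Mul(Pow(9, 2), -141), -29) = Add(Mul(81, -141), -29) = Add(-11421, -29) = -11450)
Mul(w, Pow(m, -1)) = Mul(-56113, Pow(-11450, -1)) = Mul(-56113, Rational(-1, 11450)) = Rational(56113, 11450)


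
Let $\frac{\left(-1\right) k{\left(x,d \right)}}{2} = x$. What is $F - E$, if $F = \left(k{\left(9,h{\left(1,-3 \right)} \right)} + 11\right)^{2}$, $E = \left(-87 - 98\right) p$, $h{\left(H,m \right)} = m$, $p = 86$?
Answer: $15959$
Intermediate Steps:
$k{\left(x,d \right)} = - 2 x$
$E = -15910$ ($E = \left(-87 - 98\right) 86 = \left(-185\right) 86 = -15910$)
$F = 49$ ($F = \left(\left(-2\right) 9 + 11\right)^{2} = \left(-18 + 11\right)^{2} = \left(-7\right)^{2} = 49$)
$F - E = 49 - -15910 = 49 + 15910 = 15959$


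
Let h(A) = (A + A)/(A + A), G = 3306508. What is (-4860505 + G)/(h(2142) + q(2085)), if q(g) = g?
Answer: -1553997/2086 ≈ -744.96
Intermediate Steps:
h(A) = 1 (h(A) = (2*A)/((2*A)) = (2*A)*(1/(2*A)) = 1)
(-4860505 + G)/(h(2142) + q(2085)) = (-4860505 + 3306508)/(1 + 2085) = -1553997/2086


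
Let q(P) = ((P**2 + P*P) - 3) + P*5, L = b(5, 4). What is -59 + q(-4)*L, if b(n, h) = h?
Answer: -23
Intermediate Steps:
L = 4
q(P) = -3 + 2*P**2 + 5*P (q(P) = ((P**2 + P**2) - 3) + 5*P = (2*P**2 - 3) + 5*P = (-3 + 2*P**2) + 5*P = -3 + 2*P**2 + 5*P)
-59 + q(-4)*L = -59 + (-3 + 2*(-4)**2 + 5*(-4))*4 = -59 + (-3 + 2*16 - 20)*4 = -59 + (-3 + 32 - 20)*4 = -59 + 9*4 = -59 + 36 = -23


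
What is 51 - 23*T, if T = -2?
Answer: 97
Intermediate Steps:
51 - 23*T = 51 - 23*(-2) = 51 + 46 = 97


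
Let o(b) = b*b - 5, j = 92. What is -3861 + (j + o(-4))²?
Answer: 6748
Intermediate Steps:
o(b) = -5 + b² (o(b) = b² - 5 = -5 + b²)
-3861 + (j + o(-4))² = -3861 + (92 + (-5 + (-4)²))² = -3861 + (92 + (-5 + 16))² = -3861 + (92 + 11)² = -3861 + 103² = -3861 + 10609 = 6748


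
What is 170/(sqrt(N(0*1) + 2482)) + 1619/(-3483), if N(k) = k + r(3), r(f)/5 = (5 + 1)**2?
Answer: -1619/3483 + 85*sqrt(22)/121 ≈ 2.8301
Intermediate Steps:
r(f) = 180 (r(f) = 5*(5 + 1)**2 = 5*6**2 = 5*36 = 180)
N(k) = 180 + k (N(k) = k + 180 = 180 + k)
170/(sqrt(N(0*1) + 2482)) + 1619/(-3483) = 170/(sqrt((180 + 0*1) + 2482)) + 1619/(-3483) = 170/(sqrt((180 + 0) + 2482)) + 1619*(-1/3483) = 170/(sqrt(180 + 2482)) - 1619/3483 = 170/(sqrt(2662)) - 1619/3483 = 170/((11*sqrt(22))) - 1619/3483 = 170*(sqrt(22)/242) - 1619/3483 = 85*sqrt(22)/121 - 1619/3483 = -1619/3483 + 85*sqrt(22)/121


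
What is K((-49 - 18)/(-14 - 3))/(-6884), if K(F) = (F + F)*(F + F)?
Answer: -4489/497369 ≈ -0.0090255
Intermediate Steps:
K(F) = 4*F² (K(F) = (2*F)*(2*F) = 4*F²)
K((-49 - 18)/(-14 - 3))/(-6884) = (4*((-49 - 18)/(-14 - 3))²)/(-6884) = (4*(-67/(-17))²)*(-1/6884) = (4*(-67*(-1/17))²)*(-1/6884) = (4*(67/17)²)*(-1/6884) = (4*(4489/289))*(-1/6884) = (17956/289)*(-1/6884) = -4489/497369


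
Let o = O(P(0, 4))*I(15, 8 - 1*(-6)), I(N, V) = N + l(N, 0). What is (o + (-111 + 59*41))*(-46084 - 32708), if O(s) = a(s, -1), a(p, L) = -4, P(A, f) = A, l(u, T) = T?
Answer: -177124416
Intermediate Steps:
I(N, V) = N (I(N, V) = N + 0 = N)
O(s) = -4
o = -60 (o = -4*15 = -60)
(o + (-111 + 59*41))*(-46084 - 32708) = (-60 + (-111 + 59*41))*(-46084 - 32708) = (-60 + (-111 + 2419))*(-78792) = (-60 + 2308)*(-78792) = 2248*(-78792) = -177124416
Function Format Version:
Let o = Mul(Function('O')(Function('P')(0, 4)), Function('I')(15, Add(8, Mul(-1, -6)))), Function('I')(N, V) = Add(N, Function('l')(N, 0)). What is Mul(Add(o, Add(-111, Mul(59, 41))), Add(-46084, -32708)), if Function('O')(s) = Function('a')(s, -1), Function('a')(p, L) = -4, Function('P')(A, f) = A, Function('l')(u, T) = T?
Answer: -177124416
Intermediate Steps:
Function('I')(N, V) = N (Function('I')(N, V) = Add(N, 0) = N)
Function('O')(s) = -4
o = -60 (o = Mul(-4, 15) = -60)
Mul(Add(o, Add(-111, Mul(59, 41))), Add(-46084, -32708)) = Mul(Add(-60, Add(-111, Mul(59, 41))), Add(-46084, -32708)) = Mul(Add(-60, Add(-111, 2419)), -78792) = Mul(Add(-60, 2308), -78792) = Mul(2248, -78792) = -177124416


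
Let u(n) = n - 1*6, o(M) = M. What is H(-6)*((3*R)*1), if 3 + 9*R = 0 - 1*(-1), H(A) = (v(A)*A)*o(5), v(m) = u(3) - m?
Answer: 60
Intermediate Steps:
u(n) = -6 + n (u(n) = n - 6 = -6 + n)
v(m) = -3 - m (v(m) = (-6 + 3) - m = -3 - m)
H(A) = 5*A*(-3 - A) (H(A) = ((-3 - A)*A)*5 = (A*(-3 - A))*5 = 5*A*(-3 - A))
R = -2/9 (R = -⅓ + (0 - 1*(-1))/9 = -⅓ + (0 + 1)/9 = -⅓ + (⅑)*1 = -⅓ + ⅑ = -2/9 ≈ -0.22222)
H(-6)*((3*R)*1) = (-5*(-6)*(3 - 6))*((3*(-2/9))*1) = (-5*(-6)*(-3))*(-⅔*1) = -90*(-⅔) = 60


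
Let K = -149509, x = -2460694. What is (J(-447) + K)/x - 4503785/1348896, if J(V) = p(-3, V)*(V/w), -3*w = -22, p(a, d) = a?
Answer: -59845562143145/18255711616032 ≈ -3.2782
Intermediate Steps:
w = 22/3 (w = -⅓*(-22) = 22/3 ≈ 7.3333)
J(V) = -9*V/22 (J(V) = -3*V/22/3 = -3*V*3/22 = -9*V/22)
(J(-447) + K)/x - 4503785/1348896 = (-9/22*(-447) - 149509)/(-2460694) - 4503785/1348896 = (4023/22 - 149509)*(-1/2460694) - 4503785*1/1348896 = -3285175/22*(-1/2460694) - 4503785/1348896 = 3285175/54135268 - 4503785/1348896 = -59845562143145/18255711616032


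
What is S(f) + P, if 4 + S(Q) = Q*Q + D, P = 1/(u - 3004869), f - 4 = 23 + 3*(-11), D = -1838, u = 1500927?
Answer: -2716119253/1503942 ≈ -1806.0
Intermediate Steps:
f = -6 (f = 4 + (23 + 3*(-11)) = 4 + (23 - 33) = 4 - 10 = -6)
P = -1/1503942 (P = 1/(1500927 - 3004869) = 1/(-1503942) = -1/1503942 ≈ -6.6492e-7)
S(Q) = -1842 + Q² (S(Q) = -4 + (Q*Q - 1838) = -4 + (Q² - 1838) = -4 + (-1838 + Q²) = -1842 + Q²)
S(f) + P = (-1842 + (-6)²) - 1/1503942 = (-1842 + 36) - 1/1503942 = -1806 - 1/1503942 = -2716119253/1503942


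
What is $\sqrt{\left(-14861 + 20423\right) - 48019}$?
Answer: $i \sqrt{42457} \approx 206.05 i$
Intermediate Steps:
$\sqrt{\left(-14861 + 20423\right) - 48019} = \sqrt{5562 - 48019} = \sqrt{-42457} = i \sqrt{42457}$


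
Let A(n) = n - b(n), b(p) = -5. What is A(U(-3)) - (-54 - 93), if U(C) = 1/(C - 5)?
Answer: 1215/8 ≈ 151.88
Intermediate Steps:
U(C) = 1/(-5 + C)
A(n) = 5 + n (A(n) = n - 1*(-5) = n + 5 = 5 + n)
A(U(-3)) - (-54 - 93) = (5 + 1/(-5 - 3)) - (-54 - 93) = (5 + 1/(-8)) - 1*(-147) = (5 - 1/8) + 147 = 39/8 + 147 = 1215/8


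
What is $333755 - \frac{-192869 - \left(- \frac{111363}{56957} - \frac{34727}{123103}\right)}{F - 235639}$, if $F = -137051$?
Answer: $\frac{96905422824593762931}{290349427215110} \approx 3.3375 \cdot 10^{5}$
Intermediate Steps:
$333755 - \frac{-192869 - \left(- \frac{111363}{56957} - \frac{34727}{123103}\right)}{F - 235639} = 333755 - \frac{-192869 - \left(- \frac{111363}{56957} - \frac{34727}{123103}\right)}{-137051 - 235639} = 333755 - \frac{-192869 - - \frac{15687065128}{7011577571}}{-372690} = 333755 - \left(-192869 + \left(\frac{111363}{56957} + \frac{34727}{123103}\right)\right) \left(- \frac{1}{372690}\right) = 333755 - \left(-192869 + \frac{15687065128}{7011577571}\right) \left(- \frac{1}{372690}\right) = 333755 - \left(- \frac{1352300267476071}{7011577571}\right) \left(- \frac{1}{372690}\right) = 333755 - \frac{150255585275119}{290349427215110} = \frac{96905422824593762931}{290349427215110}$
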